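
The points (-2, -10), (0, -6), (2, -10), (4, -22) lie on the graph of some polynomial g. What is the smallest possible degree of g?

Forward differences of the values at x = -2, 0, 2, 4:
  g  : -10  -6  -10  -22
  Δ  : 4  -4  -12
  Δ^2: -8  -8
  Δ^3: 0
The second differences are constant (-8) and nonzero, while all higher differences vanish, so the minimal degree is 2.

2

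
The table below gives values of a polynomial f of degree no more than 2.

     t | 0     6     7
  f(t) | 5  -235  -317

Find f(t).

f(t) = -6t^2 - 4t + 5

Using the Lagrange interpolation formula with nodes 0, 6, 7:
  L_0(t) = (t - 6)(t - 7) / 42
  L_1(t) = t(t - 7) / -6
  L_2(t) = t(t - 6) / 7
Then f(t) = 5·L_0(t) - 235·L_1(t) - 317·L_2(t).
Expanding and collecting terms gives f(t) = -6t^2 - 4t + 5.
Check: f(7) = -317. ✓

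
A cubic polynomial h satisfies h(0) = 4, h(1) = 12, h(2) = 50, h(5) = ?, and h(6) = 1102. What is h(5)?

644

The 4 known points determine the degree-3 polynomial uniquely.
Write h(u) = au^3 + bu^2 + cu + d. Substituting each data point gives a linear system:
  d = 4
  a + b + c + d = 12
  8a + 4b + 2c + d = 50
  216a + 36b + 6c + d = 1102
Solving the system yields a = 5, b = 0, c = 3, d = 4.
So h(u) = 5u^3 + 3u + 4.
Then h(5) = 644.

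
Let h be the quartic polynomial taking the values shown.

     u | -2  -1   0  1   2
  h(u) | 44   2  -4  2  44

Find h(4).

Forward differences of the values at u = -2, -1, 0, 1, 2:
  h  : 44  2  -4  2  44
  Δ  : -42  -6  6  42
  Δ^2: 36  12  36
  Δ^3: -24  24
  Δ^4: 48
The fourth differences are constant, confirming degree 4.
Interpolating (Newton forward form) and evaluating at u = 4 gives h(4) = 572.

572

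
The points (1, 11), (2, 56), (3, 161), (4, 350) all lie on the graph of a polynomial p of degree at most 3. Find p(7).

Forward differences of the values at u = 1, 2, 3, 4:
  p  : 11  56  161  350
  Δ  : 45  105  189
  Δ^2: 60  84
  Δ^3: 24
The third differences are constant, confirming degree 3.
Interpolating (Newton forward form) and evaluating at u = 7 gives p(7) = 1661.

1661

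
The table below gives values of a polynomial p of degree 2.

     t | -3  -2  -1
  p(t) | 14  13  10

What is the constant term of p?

Write p(t) = at^2 + bt + c. Substituting each data point gives a linear system:
  9a - 3b + c = 14
  4a - 2b + c = 13
  a - b + c = 10
Solving the system yields a = -1, b = -6, c = 5.
So p(t) = -t^2 - 6t + 5.
The constant term is 5.

5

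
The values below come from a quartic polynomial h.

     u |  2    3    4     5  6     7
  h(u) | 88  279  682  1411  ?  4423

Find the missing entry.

2604

On equispaced nodes a degree-4 polynomial has vanishing fifth forward difference, so
  - h(2) + 5·h(3) - 10·h(4) + 10·h(5) - 5·h(6) + h(7) = 0.
Substituting the known values and solving for h(6):
  -5·h(6) = -13020
  h(6) = 2604.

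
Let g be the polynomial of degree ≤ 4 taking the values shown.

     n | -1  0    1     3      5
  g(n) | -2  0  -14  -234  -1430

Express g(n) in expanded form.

g(n) = -2n^4 - 6n^2 - 6n

Write g(n) = an^4 + bn^3 + cn^2 + dn + e. Substituting each data point gives a linear system:
  a - b + c - d + e = -2
  e = 0
  a + b + c + d + e = -14
  81a + 27b + 9c + 3d + e = -234
  625a + 125b + 25c + 5d + e = -1430
Solving the system yields a = -2, b = 0, c = -6, d = -6, e = 0.
So g(n) = -2n^4 - 6n^2 - 6n.
Check: g(0) = 0. ✓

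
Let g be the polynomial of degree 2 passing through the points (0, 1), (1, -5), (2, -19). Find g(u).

g(u) = -4u^2 - 2u + 1

Write g(u) = au^2 + bu + c. Substituting each data point gives a linear system:
  c = 1
  a + b + c = -5
  4a + 2b + c = -19
Solving the system yields a = -4, b = -2, c = 1.
So g(u) = -4u^2 - 2u + 1.
Check: g(0) = 1. ✓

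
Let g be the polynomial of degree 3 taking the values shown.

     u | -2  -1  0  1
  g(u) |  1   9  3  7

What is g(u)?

g(u) = 4u^3 + 5u^2 - 5u + 3

Write g(u) = au^3 + bu^2 + cu + d. Substituting each data point gives a linear system:
  -8a + 4b - 2c + d = 1
  -a + b - c + d = 9
  d = 3
  a + b + c + d = 7
Solving the system yields a = 4, b = 5, c = -5, d = 3.
So g(u) = 4u³ + 5u² - 5u + 3.
Check: g(-1) = 9. ✓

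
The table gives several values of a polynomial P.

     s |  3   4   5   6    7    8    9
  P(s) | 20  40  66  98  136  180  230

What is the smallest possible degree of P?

Forward differences of the values at s = 3, 4, 5, 6, 7, 8, 9:
  P  : 20  40  66  98  136  180  230
  Δ  : 20  26  32  38  44  50
  Δ^2: 6  6  6  6  6
  Δ^3: 0  0  0  0
  Δ^4: 0  0  0
  Δ^5: 0  0
  Δ^6: 0
The second differences are constant (6) and nonzero, while all higher differences vanish, so the minimal degree is 2.

2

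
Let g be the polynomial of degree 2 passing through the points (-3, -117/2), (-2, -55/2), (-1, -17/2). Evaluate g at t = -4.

Write g(t) = at^2 + bt + c. Substituting each data point gives a linear system:
  9a - 3b + c = -117/2
  4a - 2b + c = -55/2
  a - b + c = -17/2
Solving the system yields a = -6, b = 1, c = -3/2.
So g(t) = -6t^2 + t - 3/2.
Then g(-4) = -203/2.

-203/2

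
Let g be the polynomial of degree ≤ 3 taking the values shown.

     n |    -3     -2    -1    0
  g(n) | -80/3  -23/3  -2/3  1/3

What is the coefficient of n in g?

0

Write g(n) = an^3 + bn^2 + cn + d. Substituting each data point gives a linear system:
  -27a + 9b - 3c + d = -80/3
  -8a + 4b - 2c + d = -23/3
  -a + b - c + d = -2/3
  d = 1/3
Solving the system yields a = 1, b = 0, c = 0, d = 1/3.
So g(n) = n^3 + 1/3.
The coefficient of n is 0.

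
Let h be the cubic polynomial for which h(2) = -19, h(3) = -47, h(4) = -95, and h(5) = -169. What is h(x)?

Write h(x) = ax^3 + bx^2 + cx + d. Substituting each data point gives a linear system:
  8a + 4b + 2c + d = -19
  27a + 9b + 3c + d = -47
  64a + 16b + 4c + d = -95
  125a + 25b + 5c + d = -169
Solving the system yields a = -1, b = -1, c = -4, d = 1.
So h(x) = -x³ - x² - 4x + 1.
Check: h(4) = -95. ✓

h(x) = -x^3 - x^2 - 4x + 1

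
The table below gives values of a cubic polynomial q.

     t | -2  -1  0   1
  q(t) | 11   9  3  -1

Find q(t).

q(t) = t^3 + t^2 - 6t + 3

Write q(t) = at^3 + bt^2 + ct + d. Substituting each data point gives a linear system:
  -8a + 4b - 2c + d = 11
  -a + b - c + d = 9
  d = 3
  a + b + c + d = -1
Solving the system yields a = 1, b = 1, c = -6, d = 3.
So q(t) = t^3 + t^2 - 6t + 3.
Check: q(-2) = 11. ✓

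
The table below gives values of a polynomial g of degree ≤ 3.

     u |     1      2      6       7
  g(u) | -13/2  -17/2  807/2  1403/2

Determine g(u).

Write g(u) = au^3 + bu^2 + cu + d. Substituting each data point gives a linear system:
  a + b + c + d = -13/2
  8a + 4b + 2c + d = -17/2
  216a + 36b + 6c + d = 807/2
  343a + 49b + 7c + d = 1403/2
Solving the system yields a = 3, b = -6, c = -5, d = 3/2.
So g(u) = 3u^3 - 6u^2 - 5u + 3/2.
Check: g(7) = 1403/2. ✓

g(u) = 3u^3 - 6u^2 - 5u + 3/2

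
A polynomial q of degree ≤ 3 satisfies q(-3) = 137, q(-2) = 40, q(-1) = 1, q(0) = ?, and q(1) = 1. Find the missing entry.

On equispaced nodes a degree-3 polynomial has vanishing fourth forward difference, so
  q(-3) - 4·q(-2) + 6·q(-1) - 4·q(0) + q(1) = 0.
Substituting the known values and solving for q(0):
  -4·q(0) = 16
  q(0) = -4.

-4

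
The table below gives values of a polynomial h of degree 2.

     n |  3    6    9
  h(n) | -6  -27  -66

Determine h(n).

Write h(n) = an^2 + bn + c. Substituting each data point gives a linear system:
  9a + 3b + c = -6
  36a + 6b + c = -27
  81a + 9b + c = -66
Solving the system yields a = -1, b = 2, c = -3.
So h(n) = -n^2 + 2n - 3.
Check: h(9) = -66. ✓

h(n) = -n^2 + 2n - 3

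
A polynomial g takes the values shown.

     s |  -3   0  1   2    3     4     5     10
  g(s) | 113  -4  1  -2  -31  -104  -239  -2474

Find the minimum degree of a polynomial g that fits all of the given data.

3

Divided differences on the nodes -3, 0, 1, 2, 3, 4, 5, 10:
  order 0: 113  -4  1  -2  -31  -104  -239  -2474
  order 1: -39  5  -3  -29  -73  -135  -447
  order 2: 11  -4  -13  -22  -31  -52
  order 3: -3  -3  -3  -3  -3
  order 4: 0  0  0  0
  order 5: 0  0  0
  order 6: 0  0
  order 7: 0
The order-3 divided differences are all -3 (nonzero) and every higher order vanishes, so the data lies on a polynomial of degree exactly 3.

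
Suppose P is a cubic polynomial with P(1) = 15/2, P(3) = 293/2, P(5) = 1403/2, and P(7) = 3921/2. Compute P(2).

43

Using the Lagrange interpolation formula with nodes 1, 3, 5, 7:
  L_0(s) = (s - 3)(s - 5)(s - 7) / -48
  L_1(s) = (s - 1)(s - 5)(s - 7) / 16
  L_2(s) = (s - 1)(s - 3)(s - 7) / -16
  L_3(s) = (s - 1)(s - 3)(s - 5) / 48
Then P(s) = 15/2·L_0(s) + 293/2·L_1(s) + 1403/2·L_2(s) + 3921/2·L_3(s).
Expanding and collecting terms gives P(s) = 6s^3 - 2s^2 - (1/2)s + 4.
Evaluating at s = 2: P(2) = 43.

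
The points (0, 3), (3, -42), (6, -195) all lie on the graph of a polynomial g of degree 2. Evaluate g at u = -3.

Using the Lagrange interpolation formula with nodes 0, 3, 6:
  L_0(u) = (u - 3)(u - 6) / 18
  L_1(u) = u(u - 6) / -9
  L_2(u) = u(u - 3) / 18
Then g(u) = 3·L_0(u) - 42·L_1(u) - 195·L_2(u).
Expanding and collecting terms gives g(u) = -6u^2 + 3u + 3.
Evaluating at u = -3: g(-3) = -60.

-60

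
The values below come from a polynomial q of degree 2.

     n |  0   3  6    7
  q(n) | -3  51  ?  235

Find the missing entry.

The 3 known points determine the degree-2 polynomial uniquely.
Write q(n) = an^2 + bn + c. Substituting each data point gives a linear system:
  c = -3
  9a + 3b + c = 51
  49a + 7b + c = 235
Solving the system yields a = 4, b = 6, c = -3.
So q(n) = 4n^2 + 6n - 3.
Then q(6) = 177.

177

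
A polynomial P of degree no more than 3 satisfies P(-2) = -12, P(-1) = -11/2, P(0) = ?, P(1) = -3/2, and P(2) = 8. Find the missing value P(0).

-4

The 4 known points determine the degree-3 polynomial uniquely.
Write P(n) = an^3 + bn^2 + cn + d. Substituting each data point gives a linear system:
  -8a + 4b - 2c + d = -12
  -a + b - c + d = -11/2
  a + b + c + d = -3/2
  8a + 4b + 2c + d = 8
Solving the system yields a = 1, b = 1/2, c = 1, d = -4.
So P(n) = n^3 + (1/2)n^2 + n - 4.
Then P(0) = -4.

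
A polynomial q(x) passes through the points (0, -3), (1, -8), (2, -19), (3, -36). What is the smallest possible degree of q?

2

Forward differences of the values at x = 0, 1, 2, 3:
  q  : -3  -8  -19  -36
  Δ  : -5  -11  -17
  Δ^2: -6  -6
  Δ^3: 0
The second differences are constant (-6) and nonzero, while all higher differences vanish, so the minimal degree is 2.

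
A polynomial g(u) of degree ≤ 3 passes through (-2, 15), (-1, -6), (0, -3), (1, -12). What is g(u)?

Using the Lagrange interpolation formula with nodes -2, -1, 0, 1:
  L_0(u) = (u + 1)u(u - 1) / -6
  L_1(u) = (u + 2)u(u - 1) / 2
  L_2(u) = (u + 2)(u + 1)(u - 1) / -2
  L_3(u) = (u + 2)(u + 1)u / 6
Then g(u) = 15·L_0(u) - 6·L_1(u) - 3·L_2(u) - 12·L_3(u).
Expanding and collecting terms gives g(u) = -6u^3 - 6u^2 + 3u - 3.
Check: g(-2) = 15. ✓

g(u) = -6u^3 - 6u^2 + 3u - 3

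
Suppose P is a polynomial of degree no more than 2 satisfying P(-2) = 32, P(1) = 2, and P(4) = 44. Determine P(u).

Write P(u) = au^2 + bu + c. Substituting each data point gives a linear system:
  4a - 2b + c = 32
  a + b + c = 2
  16a + 4b + c = 44
Solving the system yields a = 4, b = -6, c = 4.
So P(u) = 4u^2 - 6u + 4.
Check: P(-2) = 32. ✓

P(u) = 4u^2 - 6u + 4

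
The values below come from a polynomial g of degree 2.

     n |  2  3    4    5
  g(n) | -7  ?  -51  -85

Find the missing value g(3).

-25

On equispaced nodes a degree-2 polynomial has vanishing third forward difference, so
  - g(2) + 3·g(3) - 3·g(4) + g(5) = 0.
Substituting the known values and solving for g(3):
  3·g(3) = -75
  g(3) = -25.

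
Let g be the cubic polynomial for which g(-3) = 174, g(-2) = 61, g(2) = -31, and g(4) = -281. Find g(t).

g(t) = -5t^3 + 3t^2 - 3t + 3

Write g(t) = at^3 + bt^2 + ct + d. Substituting each data point gives a linear system:
  -27a + 9b - 3c + d = 174
  -8a + 4b - 2c + d = 61
  8a + 4b + 2c + d = -31
  64a + 16b + 4c + d = -281
Solving the system yields a = -5, b = 3, c = -3, d = 3.
So g(t) = -5t^3 + 3t^2 - 3t + 3.
Check: g(4) = -281. ✓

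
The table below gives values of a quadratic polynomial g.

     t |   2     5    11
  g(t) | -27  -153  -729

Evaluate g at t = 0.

-3

Write g(t) = at^2 + bt + c. Substituting each data point gives a linear system:
  4a + 2b + c = -27
  25a + 5b + c = -153
  121a + 11b + c = -729
Solving the system yields a = -6, b = 0, c = -3.
So g(t) = -6t^2 - 3.
Then g(0) = -3.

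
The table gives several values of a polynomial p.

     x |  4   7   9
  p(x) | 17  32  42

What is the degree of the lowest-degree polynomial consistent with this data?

1

Divided differences on the nodes 4, 7, 9:
  order 0: 17  32  42
  order 1: 5  5
  order 2: 0
The order-1 divided differences are all 5 (nonzero) and every higher order vanishes, so the data lies on a polynomial of degree exactly 1.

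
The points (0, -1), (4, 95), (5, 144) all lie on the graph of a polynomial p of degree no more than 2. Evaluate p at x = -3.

32

Using the Lagrange interpolation formula with nodes 0, 4, 5:
  L_0(x) = (x - 4)(x - 5) / 20
  L_1(x) = x(x - 5) / -4
  L_2(x) = x(x - 4) / 5
Then p(x) = -1·L_0(x) + 95·L_1(x) + 144·L_2(x).
Expanding and collecting terms gives p(x) = 5x^2 + 4x - 1.
Evaluating at x = -3: p(-3) = 32.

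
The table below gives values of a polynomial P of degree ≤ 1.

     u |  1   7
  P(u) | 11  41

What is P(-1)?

Write P(u) = au + b. Substituting each data point gives a linear system:
  a + b = 11
  7a + b = 41
Solving the system yields a = 5, b = 6.
So P(u) = 5u + 6.
Then P(-1) = 1.

1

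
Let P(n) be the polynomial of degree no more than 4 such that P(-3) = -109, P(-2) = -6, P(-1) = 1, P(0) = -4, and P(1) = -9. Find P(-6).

-2914

Using the Lagrange interpolation formula with nodes -3, -2, -1, 0, 1:
  L_0(n) = (n + 2)(n + 1)n(n - 1) / 24
  L_1(n) = (n + 3)(n + 1)n(n - 1) / -6
  L_2(n) = (n + 3)(n + 2)n(n - 1) / 4
  L_3(n) = (n + 3)(n + 2)(n + 1)(n - 1) / -6
  L_4(n) = (n + 3)(n + 2)(n + 1)n / 24
Then P(n) = -109·L_0(n) - 6·L_1(n) + 1·L_2(n) - 4·L_3(n) - 9·L_4(n).
Expanding and collecting terms gives P(n) = -3n^4 - 4n^3 + 3n^2 - n - 4.
Evaluating at n = -6: P(-6) = -2914.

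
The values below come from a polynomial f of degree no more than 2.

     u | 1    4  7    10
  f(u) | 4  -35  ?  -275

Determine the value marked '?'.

On equispaced nodes a degree-2 polynomial has vanishing third forward difference, so
  - f(1) + 3·f(4) - 3·f(7) + f(10) = 0.
Substituting the known values and solving for f(7):
  -3·f(7) = 384
  f(7) = -128.

-128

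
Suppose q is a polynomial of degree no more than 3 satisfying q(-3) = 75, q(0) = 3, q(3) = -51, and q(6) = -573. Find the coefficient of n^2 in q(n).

Write q(n) = an^3 + bn^2 + cn + d. Substituting each data point gives a linear system:
  -27a + 9b - 3c + d = 75
  d = 3
  27a + 9b + 3c + d = -51
  216a + 36b + 6c + d = -573
Solving the system yields a = -3, b = 1, c = 6, d = 3.
So q(n) = -3n^3 + n^2 + 6n + 3.
The coefficient of n^2 is 1.

1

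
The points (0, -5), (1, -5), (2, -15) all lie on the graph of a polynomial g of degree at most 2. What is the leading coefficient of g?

Write g(n) = an^2 + bn + c. Substituting each data point gives a linear system:
  c = -5
  a + b + c = -5
  4a + 2b + c = -15
Solving the system yields a = -5, b = 5, c = -5.
So g(n) = -5n² + 5n - 5.
The leading coefficient is -5.

-5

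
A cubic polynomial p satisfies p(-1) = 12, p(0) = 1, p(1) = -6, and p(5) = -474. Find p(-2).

Write p(u) = au^3 + bu^2 + cu + d. Substituting each data point gives a linear system:
  -a + b - c + d = 12
  d = 1
  a + b + c + d = -6
  125a + 25b + 5c + d = -474
Solving the system yields a = -4, b = 2, c = -5, d = 1.
So p(u) = -4u^3 + 2u^2 - 5u + 1.
Then p(-2) = 51.

51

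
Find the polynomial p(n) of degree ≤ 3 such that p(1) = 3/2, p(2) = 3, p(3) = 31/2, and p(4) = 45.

p(n) = n^3 - (1/2)n^2 - 4n + 5

Using the Lagrange interpolation formula with nodes 1, 2, 3, 4:
  L_0(n) = (n - 2)(n - 3)(n - 4) / -6
  L_1(n) = (n - 1)(n - 3)(n - 4) / 2
  L_2(n) = (n - 1)(n - 2)(n - 4) / -2
  L_3(n) = (n - 1)(n - 2)(n - 3) / 6
Then p(n) = 3/2·L_0(n) + 3·L_1(n) + 31/2·L_2(n) + 45·L_3(n).
Expanding and collecting terms gives p(n) = n³ - (1/2)n² - 4n + 5.
Check: p(3) = 31/2. ✓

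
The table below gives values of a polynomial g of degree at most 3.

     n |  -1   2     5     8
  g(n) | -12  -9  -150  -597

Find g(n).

g(n) = -n^3 - 2n^2 + 6n - 5

Write g(n) = an^3 + bn^2 + cn + d. Substituting each data point gives a linear system:
  -a + b - c + d = -12
  8a + 4b + 2c + d = -9
  125a + 25b + 5c + d = -150
  512a + 64b + 8c + d = -597
Solving the system yields a = -1, b = -2, c = 6, d = -5.
So g(n) = -n^3 - 2n^2 + 6n - 5.
Check: g(-1) = -12. ✓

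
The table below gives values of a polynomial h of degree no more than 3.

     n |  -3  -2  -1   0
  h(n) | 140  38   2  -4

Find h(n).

Using the Lagrange interpolation formula with nodes -3, -2, -1, 0:
  L_0(n) = (n + 2)(n + 1)n / -6
  L_1(n) = (n + 3)(n + 1)n / 2
  L_2(n) = (n + 3)(n + 2)n / -2
  L_3(n) = (n + 3)(n + 2)(n + 1) / 6
Then h(n) = 140·L_0(n) + 38·L_1(n) + 2·L_2(n) - 4·L_3(n).
Expanding and collecting terms gives h(n) = -6n^3 - 3n^2 - 3n - 4.
Check: h(-2) = 38. ✓

h(n) = -6n^3 - 3n^2 - 3n - 4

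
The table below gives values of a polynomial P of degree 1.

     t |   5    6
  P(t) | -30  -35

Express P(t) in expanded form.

P(t) = -5t - 5

Using the Lagrange interpolation formula with nodes 5, 6:
  L_0(t) = (t - 6) / -1
  L_1(t) = (t - 5) / 1
Then P(t) = -30·L_0(t) - 35·L_1(t).
Expanding and collecting terms gives P(t) = -5t - 5.
Check: P(5) = -30. ✓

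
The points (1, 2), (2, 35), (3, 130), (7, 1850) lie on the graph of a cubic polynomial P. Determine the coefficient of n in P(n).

Write P(n) = an^3 + bn^2 + cn + d. Substituting each data point gives a linear system:
  a + b + c + d = 2
  8a + 4b + 2c + d = 35
  27a + 9b + 3c + d = 130
  343a + 49b + 7c + d = 1850
Solving the system yields a = 6, b = -5, c = 6, d = -5.
So P(n) = 6n³ - 5n² + 6n - 5.
The coefficient of n is 6.

6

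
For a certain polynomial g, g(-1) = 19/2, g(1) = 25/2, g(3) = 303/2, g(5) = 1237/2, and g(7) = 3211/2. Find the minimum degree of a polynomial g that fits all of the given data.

3

Forward differences of the values at x = -1, 1, 3, 5, 7:
  g  : 19/2  25/2  303/2  1237/2  3211/2
  Δ  : 3  139  467  987
  Δ^2: 136  328  520
  Δ^3: 192  192
  Δ^4: 0
The third differences are constant (192) and nonzero, while all higher differences vanish, so the minimal degree is 3.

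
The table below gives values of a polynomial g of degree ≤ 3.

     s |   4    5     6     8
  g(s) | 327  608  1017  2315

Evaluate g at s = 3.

Write g(s) = as^3 + bs^2 + cs + d. Substituting each data point gives a linear system:
  64a + 16b + 4c + d = 327
  125a + 25b + 5c + d = 608
  216a + 36b + 6c + d = 1017
  512a + 64b + 8c + d = 2315
Solving the system yields a = 4, b = 4, c = 1, d = 3.
So g(s) = 4s^3 + 4s^2 + s + 3.
Then g(3) = 150.

150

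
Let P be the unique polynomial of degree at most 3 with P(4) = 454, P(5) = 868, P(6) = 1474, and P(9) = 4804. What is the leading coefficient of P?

Write P(u) = au^3 + bu^2 + cu + d. Substituting each data point gives a linear system:
  64a + 16b + 4c + d = 454
  125a + 25b + 5c + d = 868
  216a + 36b + 6c + d = 1474
  729a + 81b + 9c + d = 4804
Solving the system yields a = 6, b = 6, c = -6, d = -2.
So P(u) = 6u³ + 6u² - 6u - 2.
The leading coefficient is 6.

6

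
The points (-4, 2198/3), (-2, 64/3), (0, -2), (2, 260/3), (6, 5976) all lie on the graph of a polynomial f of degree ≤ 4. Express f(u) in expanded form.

Write f(u) = au^4 + bu^3 + cu^2 + du + e. Substituting each data point gives a linear system:
  256a - 64b + 16c - 4d + e = 2198/3
  16a - 8b + 4c - 2d + e = 64/3
  e = -2
  16a + 8b + 4c + 2d + e = 260/3
  1296a + 216b + 36c + 6d + e = 5976
Solving the system yields a = 4, b = 4, c = -2, d = 1/3, e = -2.
So f(u) = 4u^4 + 4u^3 - 2u^2 + (1/3)u - 2.
Check: f(6) = 5976. ✓

f(u) = 4u^4 + 4u^3 - 2u^2 + (1/3)u - 2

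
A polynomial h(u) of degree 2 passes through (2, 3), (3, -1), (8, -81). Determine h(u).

h(u) = -2u^2 + 6u - 1

Write h(u) = au^2 + bu + c. Substituting each data point gives a linear system:
  4a + 2b + c = 3
  9a + 3b + c = -1
  64a + 8b + c = -81
Solving the system yields a = -2, b = 6, c = -1.
So h(u) = -2u^2 + 6u - 1.
Check: h(3) = -1. ✓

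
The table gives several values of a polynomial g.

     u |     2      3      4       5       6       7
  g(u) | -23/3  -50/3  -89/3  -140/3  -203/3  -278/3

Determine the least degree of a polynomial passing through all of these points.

2

Forward differences of the values at u = 2, 3, 4, 5, 6, 7:
  g  : -23/3  -50/3  -89/3  -140/3  -203/3  -278/3
  Δ  : -9  -13  -17  -21  -25
  Δ^2: -4  -4  -4  -4
  Δ^3: 0  0  0
  Δ^4: 0  0
  Δ^5: 0
The second differences are constant (-4) and nonzero, while all higher differences vanish, so the minimal degree is 2.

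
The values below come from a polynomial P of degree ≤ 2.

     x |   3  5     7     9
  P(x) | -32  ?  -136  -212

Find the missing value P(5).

The 3 known points determine the degree-2 polynomial uniquely.
Write P(x) = ax^2 + bx + c. Substituting each data point gives a linear system:
  9a + 3b + c = -32
  49a + 7b + c = -136
  81a + 9b + c = -212
Solving the system yields a = -2, b = -6, c = 4.
So P(x) = -2x^2 - 6x + 4.
Then P(5) = -76.

-76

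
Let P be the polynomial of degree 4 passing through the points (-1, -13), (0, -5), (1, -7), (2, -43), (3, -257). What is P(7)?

-9973

Write P(t) = at^4 + bt^3 + ct^2 + dt + e. Substituting each data point gives a linear system:
  a - b + c - d + e = -13
  e = -5
  a + b + c + d + e = -7
  16a + 8b + 4c + 2d + e = -43
  81a + 27b + 9c + 3d + e = -257
Solving the system yields a = -5, b = 6, c = 0, d = -3, e = -5.
So P(t) = -5t^4 + 6t^3 - 3t - 5.
Then P(7) = -9973.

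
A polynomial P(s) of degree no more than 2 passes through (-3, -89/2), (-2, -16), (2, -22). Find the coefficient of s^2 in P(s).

Write P(s) = as^2 + bs + c. Substituting each data point gives a linear system:
  9a - 3b + c = -89/2
  4a - 2b + c = -16
  4a + 2b + c = -22
Solving the system yields a = -6, b = -3/2, c = 5.
So P(s) = -6s² - (3/2)s + 5.
The leading coefficient is -6.

-6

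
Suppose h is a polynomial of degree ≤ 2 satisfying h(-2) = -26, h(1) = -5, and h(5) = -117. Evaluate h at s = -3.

-53

Using the Lagrange interpolation formula with nodes -2, 1, 5:
  L_0(s) = (s - 1)(s - 5) / 21
  L_1(s) = (s + 2)(s - 5) / -12
  L_2(s) = (s + 2)(s - 1) / 28
Then h(s) = -26·L_0(s) - 5·L_1(s) - 117·L_2(s).
Expanding and collecting terms gives h(s) = -5s^2 + 2s - 2.
Evaluating at s = -3: h(-3) = -53.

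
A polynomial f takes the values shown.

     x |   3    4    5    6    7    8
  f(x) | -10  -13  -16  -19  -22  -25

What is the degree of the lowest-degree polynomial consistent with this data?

1

Forward differences of the values at x = 3, 4, 5, 6, 7, 8:
  f  : -10  -13  -16  -19  -22  -25
  Δ  : -3  -3  -3  -3  -3
  Δ^2: 0  0  0  0
  Δ^3: 0  0  0
  Δ^4: 0  0
  Δ^5: 0
The first differences are constant (-3) and nonzero, while all higher differences vanish, so the minimal degree is 1.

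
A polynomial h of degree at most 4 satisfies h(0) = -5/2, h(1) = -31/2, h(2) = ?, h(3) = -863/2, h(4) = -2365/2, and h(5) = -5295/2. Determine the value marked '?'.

On equispaced nodes a degree-4 polynomial has vanishing fifth forward difference, so
  - h(0) + 5·h(1) - 10·h(2) + 10·h(3) - 5·h(4) + h(5) = 0.
Substituting the known values and solving for h(2):
  -10·h(2) = 1125
  h(2) = -225/2.

-225/2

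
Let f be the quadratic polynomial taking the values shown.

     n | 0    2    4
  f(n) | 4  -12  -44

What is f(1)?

-2

Write f(n) = an^2 + bn + c. Substituting each data point gives a linear system:
  c = 4
  4a + 2b + c = -12
  16a + 4b + c = -44
Solving the system yields a = -2, b = -4, c = 4.
So f(n) = -2n² - 4n + 4.
Then f(1) = -2.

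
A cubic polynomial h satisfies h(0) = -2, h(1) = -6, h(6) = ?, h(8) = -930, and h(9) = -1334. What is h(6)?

The 4 known points determine the degree-3 polynomial uniquely.
Write h(s) = as^3 + bs^2 + cs + d. Substituting each data point gives a linear system:
  d = -2
  a + b + c + d = -6
  512a + 64b + 8c + d = -930
  729a + 81b + 9c + d = -1334
Solving the system yields a = -2, b = 2, c = -4, d = -2.
So h(s) = -2s^3 + 2s^2 - 4s - 2.
Then h(6) = -386.

-386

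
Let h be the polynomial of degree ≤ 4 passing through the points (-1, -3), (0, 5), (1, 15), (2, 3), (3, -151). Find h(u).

h(u) = -4u^4 + 4u^3 + 5u^2 + 5u + 5

Using the Lagrange interpolation formula with nodes -1, 0, 1, 2, 3:
  L_0(u) = u(u - 1)(u - 2)(u - 3) / 24
  L_1(u) = (u + 1)(u - 1)(u - 2)(u - 3) / -6
  L_2(u) = (u + 1)u(u - 2)(u - 3) / 4
  L_3(u) = (u + 1)u(u - 1)(u - 3) / -6
  L_4(u) = (u + 1)u(u - 1)(u - 2) / 24
Then h(u) = -3·L_0(u) + 5·L_1(u) + 15·L_2(u) + 3·L_3(u) - 151·L_4(u).
Expanding and collecting terms gives h(u) = -4u^4 + 4u^3 + 5u^2 + 5u + 5.
Check: h(1) = 15. ✓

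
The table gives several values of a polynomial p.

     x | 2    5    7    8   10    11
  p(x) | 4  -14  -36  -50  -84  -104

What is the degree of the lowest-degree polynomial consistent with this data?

Divided differences on the nodes 2, 5, 7, 8, 10, 11:
  order 0: 4  -14  -36  -50  -84  -104
  order 1: -6  -11  -14  -17  -20
  order 2: -1  -1  -1  -1
  order 3: 0  0  0
  order 4: 0  0
  order 5: 0
The order-2 divided differences are all -1 (nonzero) and every higher order vanishes, so the data lies on a polynomial of degree exactly 2.

2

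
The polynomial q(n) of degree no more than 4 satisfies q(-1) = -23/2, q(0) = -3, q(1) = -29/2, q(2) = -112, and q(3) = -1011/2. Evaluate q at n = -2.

Write q(n) = an^4 + bn^3 + cn^2 + dn + e. Substituting each data point gives a linear system:
  a - b + c - d + e = -23/2
  e = -3
  a + b + c + d + e = -29/2
  16a + 8b + 4c + 2d + e = -112
  81a + 27b + 9c + 3d + e = -1011/2
Solving the system yields a = -6, b = 1, c = -4, d = -5/2, e = -3.
So q(n) = -6n^4 + n^3 - 4n^2 - (5/2)n - 3.
Then q(-2) = -118.

-118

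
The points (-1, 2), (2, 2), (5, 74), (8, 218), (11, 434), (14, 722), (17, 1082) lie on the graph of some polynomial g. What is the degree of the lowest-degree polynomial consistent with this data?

Forward differences of the values at u = -1, 2, 5, 8, 11, 14, 17:
  g  : 2  2  74  218  434  722  1082
  Δ  : 0  72  144  216  288  360
  Δ^2: 72  72  72  72  72
  Δ^3: 0  0  0  0
  Δ^4: 0  0  0
  Δ^5: 0  0
  Δ^6: 0
The second differences are constant (72) and nonzero, while all higher differences vanish, so the minimal degree is 2.

2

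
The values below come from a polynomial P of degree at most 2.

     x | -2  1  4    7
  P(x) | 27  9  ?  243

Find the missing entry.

81

The 3 known points determine the degree-2 polynomial uniquely.
Write P(x) = ax^2 + bx + c. Substituting each data point gives a linear system:
  4a - 2b + c = 27
  a + b + c = 9
  49a + 7b + c = 243
Solving the system yields a = 5, b = -1, c = 5.
So P(x) = 5x^2 - x + 5.
Then P(4) = 81.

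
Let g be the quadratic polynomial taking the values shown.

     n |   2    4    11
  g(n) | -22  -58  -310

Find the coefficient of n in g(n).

Write g(n) = an^2 + bn + c. Substituting each data point gives a linear system:
  4a + 2b + c = -22
  16a + 4b + c = -58
  121a + 11b + c = -310
Solving the system yields a = -2, b = -6, c = -2.
So g(n) = -2n^2 - 6n - 2.
The coefficient of n is -6.

-6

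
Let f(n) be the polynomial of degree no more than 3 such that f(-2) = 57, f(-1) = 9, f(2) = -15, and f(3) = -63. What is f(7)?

Using the Lagrange interpolation formula with nodes -2, -1, 2, 3:
  L_0(n) = (n + 1)(n - 2)(n - 3) / -20
  L_1(n) = (n + 2)(n - 2)(n - 3) / 12
  L_2(n) = (n + 2)(n + 1)(n - 3) / -12
  L_3(n) = (n + 2)(n + 1)(n - 2) / 20
Then f(n) = 57·L_0(n) + 9·L_1(n) - 15·L_2(n) - 63·L_3(n).
Expanding and collecting terms gives f(n) = -4n^3 + 6n^2 - 2n - 3.
Evaluating at n = 7: f(7) = -1095.

-1095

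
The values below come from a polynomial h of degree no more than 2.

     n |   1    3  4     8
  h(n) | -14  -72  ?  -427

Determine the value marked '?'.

-119

The 3 known points determine the degree-2 polynomial uniquely.
Write h(n) = an^2 + bn + c. Substituting each data point gives a linear system:
  a + b + c = -14
  9a + 3b + c = -72
  64a + 8b + c = -427
Solving the system yields a = -6, b = -5, c = -3.
So h(n) = -6n^2 - 5n - 3.
Then h(4) = -119.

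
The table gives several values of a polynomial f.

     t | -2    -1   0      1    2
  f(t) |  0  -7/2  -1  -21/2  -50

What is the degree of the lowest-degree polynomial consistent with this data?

3

Forward differences of the values at t = -2, -1, 0, 1, 2:
  f  : 0  -7/2  -1  -21/2  -50
  Δ  : -7/2  5/2  -19/2  -79/2
  Δ^2: 6  -12  -30
  Δ^3: -18  -18
  Δ^4: 0
The third differences are constant (-18) and nonzero, while all higher differences vanish, so the minimal degree is 3.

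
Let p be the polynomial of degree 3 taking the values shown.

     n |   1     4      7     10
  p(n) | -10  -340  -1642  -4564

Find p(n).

Using the Lagrange interpolation formula with nodes 1, 4, 7, 10:
  L_0(n) = (n - 4)(n - 7)(n - 10) / -162
  L_1(n) = (n - 1)(n - 7)(n - 10) / 54
  L_2(n) = (n - 1)(n - 4)(n - 10) / -54
  L_3(n) = (n - 1)(n - 4)(n - 7) / 162
Then p(n) = -10·L_0(n) - 340·L_1(n) - 1642·L_2(n) - 4564·L_3(n).
Expanding and collecting terms gives p(n) = -4n^3 - 6n^2 + 4n - 4.
Check: p(1) = -10. ✓

p(n) = -4n^3 - 6n^2 + 4n - 4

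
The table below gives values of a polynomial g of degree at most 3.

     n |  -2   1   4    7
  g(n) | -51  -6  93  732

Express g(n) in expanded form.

g(n) = 3n^3 - 6n^2 - 3

Write g(n) = an^3 + bn^2 + cn + d. Substituting each data point gives a linear system:
  -8a + 4b - 2c + d = -51
  a + b + c + d = -6
  64a + 16b + 4c + d = 93
  343a + 49b + 7c + d = 732
Solving the system yields a = 3, b = -6, c = 0, d = -3.
So g(n) = 3n^3 - 6n^2 - 3.
Check: g(4) = 93. ✓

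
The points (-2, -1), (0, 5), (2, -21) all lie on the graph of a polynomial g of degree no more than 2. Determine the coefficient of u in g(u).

-5

Write g(u) = au^2 + bu + c. Substituting each data point gives a linear system:
  4a - 2b + c = -1
  c = 5
  4a + 2b + c = -21
Solving the system yields a = -4, b = -5, c = 5.
So g(u) = -4u^2 - 5u + 5.
The coefficient of u is -5.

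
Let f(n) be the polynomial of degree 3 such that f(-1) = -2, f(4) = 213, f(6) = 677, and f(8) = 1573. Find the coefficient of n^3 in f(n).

3

Write f(n) = an^3 + bn^2 + cn + d. Substituting each data point gives a linear system:
  -a + b - c + d = -2
  64a + 16b + 4c + d = 213
  216a + 36b + 6c + d = 677
  512a + 64b + 8c + d = 1573
Solving the system yields a = 3, b = 0, c = 4, d = 5.
So f(n) = 3n^3 + 4n + 5.
The leading coefficient is 3.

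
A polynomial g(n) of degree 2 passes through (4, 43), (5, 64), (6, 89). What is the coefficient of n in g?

Write g(n) = an^2 + bn + c. Substituting each data point gives a linear system:
  16a + 4b + c = 43
  25a + 5b + c = 64
  36a + 6b + c = 89
Solving the system yields a = 2, b = 3, c = -1.
So g(n) = 2n^2 + 3n - 1.
The coefficient of n is 3.

3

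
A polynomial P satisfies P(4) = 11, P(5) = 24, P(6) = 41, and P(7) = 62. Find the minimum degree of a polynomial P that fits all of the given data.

2

Forward differences of the values at t = 4, 5, 6, 7:
  P  : 11  24  41  62
  Δ  : 13  17  21
  Δ^2: 4  4
  Δ^3: 0
The second differences are constant (4) and nonzero, while all higher differences vanish, so the minimal degree is 2.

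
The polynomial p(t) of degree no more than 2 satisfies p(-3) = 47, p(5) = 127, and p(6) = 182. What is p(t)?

p(t) = 5t^2 + 2

Write p(t) = at^2 + bt + c. Substituting each data point gives a linear system:
  9a - 3b + c = 47
  25a + 5b + c = 127
  36a + 6b + c = 182
Solving the system yields a = 5, b = 0, c = 2.
So p(t) = 5t^2 + 2.
Check: p(5) = 127. ✓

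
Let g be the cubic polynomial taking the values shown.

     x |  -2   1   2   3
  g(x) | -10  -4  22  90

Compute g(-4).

Using the Lagrange interpolation formula with nodes -2, 1, 2, 3:
  L_0(x) = (x - 1)(x - 2)(x - 3) / -60
  L_1(x) = (x + 2)(x - 2)(x - 3) / 6
  L_2(x) = (x + 2)(x - 1)(x - 3) / -4
  L_3(x) = (x + 2)(x - 1)(x - 2) / 10
Then g(x) = -10·L_0(x) - 4·L_1(x) + 22·L_2(x) + 90·L_3(x).
Expanding and collecting terms gives g(x) = 3x^3 + 3x^2 - 4x - 6.
Evaluating at x = -4: g(-4) = -134.

-134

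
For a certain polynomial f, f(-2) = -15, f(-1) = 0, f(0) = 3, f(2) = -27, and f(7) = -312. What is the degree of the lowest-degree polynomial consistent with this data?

Divided differences on the nodes -2, -1, 0, 2, 7:
  order 0: -15  0  3  -27  -312
  order 1: 15  3  -15  -57
  order 2: -6  -6  -6
  order 3: 0  0
  order 4: 0
The order-2 divided differences are all -6 (nonzero) and every higher order vanishes, so the data lies on a polynomial of degree exactly 2.

2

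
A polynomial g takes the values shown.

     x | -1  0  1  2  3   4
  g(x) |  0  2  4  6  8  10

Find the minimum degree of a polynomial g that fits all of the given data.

Forward differences of the values at x = -1, 0, 1, 2, 3, 4:
  g  : 0  2  4  6  8  10
  Δ  : 2  2  2  2  2
  Δ^2: 0  0  0  0
  Δ^3: 0  0  0
  Δ^4: 0  0
  Δ^5: 0
The first differences are constant (2) and nonzero, while all higher differences vanish, so the minimal degree is 1.

1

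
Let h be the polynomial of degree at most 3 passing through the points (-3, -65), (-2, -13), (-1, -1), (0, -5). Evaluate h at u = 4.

Using the Lagrange interpolation formula with nodes -3, -2, -1, 0:
  L_0(u) = (u + 2)(u + 1)u / -6
  L_1(u) = (u + 3)(u + 1)u / 2
  L_2(u) = (u + 3)(u + 2)u / -2
  L_3(u) = (u + 3)(u + 2)(u + 1) / 6
Then h(u) = -65·L_0(u) - 13·L_1(u) - 1·L_2(u) - 5·L_3(u).
Expanding and collecting terms gives h(u) = 4u^3 + 4u^2 - 4u - 5.
Evaluating at u = 4: h(4) = 299.

299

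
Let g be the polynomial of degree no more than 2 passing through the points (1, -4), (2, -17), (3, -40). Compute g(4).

-73

Using the Lagrange interpolation formula with nodes 1, 2, 3:
  L_0(u) = (u - 2)(u - 3) / 2
  L_1(u) = (u - 1)(u - 3) / -1
  L_2(u) = (u - 1)(u - 2) / 2
Then g(u) = -4·L_0(u) - 17·L_1(u) - 40·L_2(u).
Expanding and collecting terms gives g(u) = -5u² + 2u - 1.
Evaluating at u = 4: g(4) = -73.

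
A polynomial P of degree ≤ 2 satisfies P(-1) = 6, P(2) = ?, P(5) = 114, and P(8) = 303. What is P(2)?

On equispaced nodes a degree-2 polynomial has vanishing third forward difference, so
  - P(-1) + 3·P(2) - 3·P(5) + P(8) = 0.
Substituting the known values and solving for P(2):
  3·P(2) = 45
  P(2) = 15.

15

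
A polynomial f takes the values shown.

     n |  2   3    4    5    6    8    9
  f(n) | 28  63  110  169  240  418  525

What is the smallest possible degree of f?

Divided differences on the nodes 2, 3, 4, 5, 6, 8, 9:
  order 0: 28  63  110  169  240  418  525
  order 1: 35  47  59  71  89  107
  order 2: 6  6  6  6  6
  order 3: 0  0  0  0
  order 4: 0  0  0
  order 5: 0  0
  order 6: 0
The order-2 divided differences are all 6 (nonzero) and every higher order vanishes, so the data lies on a polynomial of degree exactly 2.

2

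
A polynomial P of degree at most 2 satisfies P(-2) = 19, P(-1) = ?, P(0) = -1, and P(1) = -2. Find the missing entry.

On equispaced nodes a degree-2 polynomial has vanishing third forward difference, so
  - P(-2) + 3·P(-1) - 3·P(0) + P(1) = 0.
Substituting the known values and solving for P(-1):
  3·P(-1) = 18
  P(-1) = 6.

6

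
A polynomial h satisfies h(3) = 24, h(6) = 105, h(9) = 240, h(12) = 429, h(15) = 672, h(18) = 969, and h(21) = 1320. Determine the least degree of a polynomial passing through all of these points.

2

Forward differences of the values at t = 3, 6, 9, 12, 15, 18, 21:
  h  : 24  105  240  429  672  969  1320
  Δ  : 81  135  189  243  297  351
  Δ^2: 54  54  54  54  54
  Δ^3: 0  0  0  0
  Δ^4: 0  0  0
  Δ^5: 0  0
  Δ^6: 0
The second differences are constant (54) and nonzero, while all higher differences vanish, so the minimal degree is 2.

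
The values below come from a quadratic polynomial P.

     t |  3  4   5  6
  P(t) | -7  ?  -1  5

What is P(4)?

The 3 known points determine the degree-2 polynomial uniquely.
Write P(t) = at^2 + bt + c. Substituting each data point gives a linear system:
  9a + 3b + c = -7
  25a + 5b + c = -1
  36a + 6b + c = 5
Solving the system yields a = 1, b = -5, c = -1.
So P(t) = t² - 5t - 1.
Then P(4) = -5.

-5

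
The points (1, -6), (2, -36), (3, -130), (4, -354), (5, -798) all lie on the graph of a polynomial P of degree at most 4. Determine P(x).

P(x) = -x^4 - x^3 - x^2 - 5x + 2

Write P(x) = ax^4 + bx^3 + cx^2 + dx + e. Substituting each data point gives a linear system:
  a + b + c + d + e = -6
  16a + 8b + 4c + 2d + e = -36
  81a + 27b + 9c + 3d + e = -130
  256a + 64b + 16c + 4d + e = -354
  625a + 125b + 25c + 5d + e = -798
Solving the system yields a = -1, b = -1, c = -1, d = -5, e = 2.
So P(x) = -x^4 - x^3 - x^2 - 5x + 2.
Check: P(4) = -354. ✓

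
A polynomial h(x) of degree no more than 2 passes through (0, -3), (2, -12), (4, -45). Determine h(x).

h(x) = -3x^2 + (3/2)x - 3

Using the Lagrange interpolation formula with nodes 0, 2, 4:
  L_0(x) = (x - 2)(x - 4) / 8
  L_1(x) = x(x - 4) / -4
  L_2(x) = x(x - 2) / 8
Then h(x) = -3·L_0(x) - 12·L_1(x) - 45·L_2(x).
Expanding and collecting terms gives h(x) = -3x^2 + (3/2)x - 3.
Check: h(4) = -45. ✓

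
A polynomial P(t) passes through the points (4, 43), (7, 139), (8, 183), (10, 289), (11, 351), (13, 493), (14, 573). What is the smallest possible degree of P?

2

Divided differences on the nodes 4, 7, 8, 10, 11, 13, 14:
  order 0: 43  139  183  289  351  493  573
  order 1: 32  44  53  62  71  80
  order 2: 3  3  3  3  3
  order 3: 0  0  0  0
  order 4: 0  0  0
  order 5: 0  0
  order 6: 0
The order-2 divided differences are all 3 (nonzero) and every higher order vanishes, so the data lies on a polynomial of degree exactly 2.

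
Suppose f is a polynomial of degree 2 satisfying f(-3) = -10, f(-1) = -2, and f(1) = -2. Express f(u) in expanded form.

f(u) = -u^2 - 1

Write f(u) = au^2 + bu + c. Substituting each data point gives a linear system:
  9a - 3b + c = -10
  a - b + c = -2
  a + b + c = -2
Solving the system yields a = -1, b = 0, c = -1.
So f(u) = -u^2 - 1.
Check: f(1) = -2. ✓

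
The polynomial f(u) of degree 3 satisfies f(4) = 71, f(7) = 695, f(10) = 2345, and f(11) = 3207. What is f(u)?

Write f(u) = au^3 + bu^2 + cu + d. Substituting each data point gives a linear system:
  64a + 16b + 4c + d = 71
  343a + 49b + 7c + d = 695
  1000a + 100b + 10c + d = 2345
  1331a + 121b + 11c + d = 3207
Solving the system yields a = 3, b = -6, c = -5, d = -5.
So f(u) = 3u^3 - 6u^2 - 5u - 5.
Check: f(11) = 3207. ✓

f(u) = 3u^3 - 6u^2 - 5u - 5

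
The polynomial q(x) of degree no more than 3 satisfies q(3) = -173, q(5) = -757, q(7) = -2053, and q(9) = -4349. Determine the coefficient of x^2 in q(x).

1

Write q(x) = ax^3 + bx^2 + cx + d. Substituting each data point gives a linear system:
  27a + 9b + 3c + d = -173
  125a + 25b + 5c + d = -757
  343a + 49b + 7c + d = -2053
  729a + 81b + 9c + d = -4349
Solving the system yields a = -6, b = 1, c = -6, d = -2.
So q(x) = -6x^3 + x^2 - 6x - 2.
The coefficient of x^2 is 1.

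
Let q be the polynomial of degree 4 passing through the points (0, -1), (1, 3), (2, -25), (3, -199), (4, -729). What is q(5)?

-1921

Forward differences of the values at x = 0, 1, 2, 3, 4:
  q  : -1  3  -25  -199  -729
  Δ  : 4  -28  -174  -530
  Δ^2: -32  -146  -356
  Δ^3: -114  -210
  Δ^4: -96
The fourth differences are constant, confirming degree 4.
Interpolating (Newton forward form) and evaluating at x = 5 gives q(5) = -1921.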